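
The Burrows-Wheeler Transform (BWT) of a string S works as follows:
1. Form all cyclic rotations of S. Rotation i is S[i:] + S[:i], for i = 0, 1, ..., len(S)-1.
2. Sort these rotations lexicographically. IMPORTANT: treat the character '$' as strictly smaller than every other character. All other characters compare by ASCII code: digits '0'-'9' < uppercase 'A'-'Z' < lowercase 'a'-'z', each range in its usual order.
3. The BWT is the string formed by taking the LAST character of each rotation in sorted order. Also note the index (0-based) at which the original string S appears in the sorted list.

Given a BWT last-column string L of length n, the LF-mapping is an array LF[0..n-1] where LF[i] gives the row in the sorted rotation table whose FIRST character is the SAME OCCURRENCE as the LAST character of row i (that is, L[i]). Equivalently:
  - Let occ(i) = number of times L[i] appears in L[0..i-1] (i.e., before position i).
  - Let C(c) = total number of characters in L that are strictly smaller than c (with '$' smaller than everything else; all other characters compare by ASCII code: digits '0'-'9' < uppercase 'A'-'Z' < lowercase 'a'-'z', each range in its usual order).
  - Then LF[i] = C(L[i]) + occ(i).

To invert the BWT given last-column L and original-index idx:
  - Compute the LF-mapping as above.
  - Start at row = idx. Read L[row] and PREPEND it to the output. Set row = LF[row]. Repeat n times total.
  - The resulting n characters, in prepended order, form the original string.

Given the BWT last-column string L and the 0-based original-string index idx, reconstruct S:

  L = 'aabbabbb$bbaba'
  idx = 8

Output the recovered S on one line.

LF mapping: 1 2 6 7 3 8 9 10 0 11 12 4 13 5
Walk LF starting at row 8, prepending L[row]:
  step 1: row=8, L[8]='$', prepend. Next row=LF[8]=0
  step 2: row=0, L[0]='a', prepend. Next row=LF[0]=1
  step 3: row=1, L[1]='a', prepend. Next row=LF[1]=2
  step 4: row=2, L[2]='b', prepend. Next row=LF[2]=6
  step 5: row=6, L[6]='b', prepend. Next row=LF[6]=9
  step 6: row=9, L[9]='b', prepend. Next row=LF[9]=11
  step 7: row=11, L[11]='a', prepend. Next row=LF[11]=4
  step 8: row=4, L[4]='a', prepend. Next row=LF[4]=3
  step 9: row=3, L[3]='b', prepend. Next row=LF[3]=7
  step 10: row=7, L[7]='b', prepend. Next row=LF[7]=10
  step 11: row=10, L[10]='b', prepend. Next row=LF[10]=12
  step 12: row=12, L[12]='b', prepend. Next row=LF[12]=13
  step 13: row=13, L[13]='a', prepend. Next row=LF[13]=5
  step 14: row=5, L[5]='b', prepend. Next row=LF[5]=8
Reversed output: babbbbaabbbaa$

Answer: babbbbaabbbaa$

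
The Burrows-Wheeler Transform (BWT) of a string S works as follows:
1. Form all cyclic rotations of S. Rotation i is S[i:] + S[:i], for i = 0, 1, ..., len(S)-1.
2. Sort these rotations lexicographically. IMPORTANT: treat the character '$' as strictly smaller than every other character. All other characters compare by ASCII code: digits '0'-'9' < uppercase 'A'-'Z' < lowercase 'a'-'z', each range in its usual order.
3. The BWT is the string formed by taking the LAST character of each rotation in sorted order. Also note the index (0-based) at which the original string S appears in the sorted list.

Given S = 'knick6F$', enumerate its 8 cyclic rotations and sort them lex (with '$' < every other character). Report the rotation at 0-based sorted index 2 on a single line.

Answer: F$knick6

Derivation:
All 8 rotations (rotation i = S[i:]+S[:i]):
  rot[0] = knick6F$
  rot[1] = nick6F$k
  rot[2] = ick6F$kn
  rot[3] = ck6F$kni
  rot[4] = k6F$knic
  rot[5] = 6F$knick
  rot[6] = F$knick6
  rot[7] = $knick6F
Sorted (with $ < everything):
  sorted[0] = $knick6F
  sorted[1] = 6F$knick
  sorted[2] = F$knick6
  sorted[3] = ck6F$kni
  sorted[4] = ick6F$kn
  sorted[5] = k6F$knic
  sorted[6] = knick6F$
  sorted[7] = nick6F$k
sorted[2] = F$knick6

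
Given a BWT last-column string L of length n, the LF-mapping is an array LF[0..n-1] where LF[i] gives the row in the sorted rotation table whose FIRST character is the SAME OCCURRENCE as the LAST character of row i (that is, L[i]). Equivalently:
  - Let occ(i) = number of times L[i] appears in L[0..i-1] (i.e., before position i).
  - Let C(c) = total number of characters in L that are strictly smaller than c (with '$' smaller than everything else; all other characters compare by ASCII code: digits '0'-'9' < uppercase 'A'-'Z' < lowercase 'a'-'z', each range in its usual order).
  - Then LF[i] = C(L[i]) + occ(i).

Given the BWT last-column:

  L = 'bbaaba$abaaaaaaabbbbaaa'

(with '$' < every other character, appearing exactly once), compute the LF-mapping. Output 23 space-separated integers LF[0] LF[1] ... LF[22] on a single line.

Char counts: '$':1, 'a':14, 'b':8
C (first-col start): C('$')=0, C('a')=1, C('b')=15
L[0]='b': occ=0, LF[0]=C('b')+0=15+0=15
L[1]='b': occ=1, LF[1]=C('b')+1=15+1=16
L[2]='a': occ=0, LF[2]=C('a')+0=1+0=1
L[3]='a': occ=1, LF[3]=C('a')+1=1+1=2
L[4]='b': occ=2, LF[4]=C('b')+2=15+2=17
L[5]='a': occ=2, LF[5]=C('a')+2=1+2=3
L[6]='$': occ=0, LF[6]=C('$')+0=0+0=0
L[7]='a': occ=3, LF[7]=C('a')+3=1+3=4
L[8]='b': occ=3, LF[8]=C('b')+3=15+3=18
L[9]='a': occ=4, LF[9]=C('a')+4=1+4=5
L[10]='a': occ=5, LF[10]=C('a')+5=1+5=6
L[11]='a': occ=6, LF[11]=C('a')+6=1+6=7
L[12]='a': occ=7, LF[12]=C('a')+7=1+7=8
L[13]='a': occ=8, LF[13]=C('a')+8=1+8=9
L[14]='a': occ=9, LF[14]=C('a')+9=1+9=10
L[15]='a': occ=10, LF[15]=C('a')+10=1+10=11
L[16]='b': occ=4, LF[16]=C('b')+4=15+4=19
L[17]='b': occ=5, LF[17]=C('b')+5=15+5=20
L[18]='b': occ=6, LF[18]=C('b')+6=15+6=21
L[19]='b': occ=7, LF[19]=C('b')+7=15+7=22
L[20]='a': occ=11, LF[20]=C('a')+11=1+11=12
L[21]='a': occ=12, LF[21]=C('a')+12=1+12=13
L[22]='a': occ=13, LF[22]=C('a')+13=1+13=14

Answer: 15 16 1 2 17 3 0 4 18 5 6 7 8 9 10 11 19 20 21 22 12 13 14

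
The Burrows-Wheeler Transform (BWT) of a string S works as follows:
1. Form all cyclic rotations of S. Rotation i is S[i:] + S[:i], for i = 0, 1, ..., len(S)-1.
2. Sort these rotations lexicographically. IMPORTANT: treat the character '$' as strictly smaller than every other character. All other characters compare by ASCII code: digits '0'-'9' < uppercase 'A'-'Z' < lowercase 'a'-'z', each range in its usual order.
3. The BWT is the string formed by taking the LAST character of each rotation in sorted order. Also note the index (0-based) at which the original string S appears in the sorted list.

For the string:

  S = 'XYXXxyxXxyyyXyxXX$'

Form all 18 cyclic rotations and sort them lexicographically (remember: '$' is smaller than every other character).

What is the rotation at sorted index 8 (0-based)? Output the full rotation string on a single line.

All 18 rotations (rotation i = S[i:]+S[:i]):
  rot[0] = XYXXxyxXxyyyXyxXX$
  rot[1] = YXXxyxXxyyyXyxXX$X
  rot[2] = XXxyxXxyyyXyxXX$XY
  rot[3] = XxyxXxyyyXyxXX$XYX
  rot[4] = xyxXxyyyXyxXX$XYXX
  rot[5] = yxXxyyyXyxXX$XYXXx
  rot[6] = xXxyyyXyxXX$XYXXxy
  rot[7] = XxyyyXyxXX$XYXXxyx
  rot[8] = xyyyXyxXX$XYXXxyxX
  rot[9] = yyyXyxXX$XYXXxyxXx
  rot[10] = yyXyxXX$XYXXxyxXxy
  rot[11] = yXyxXX$XYXXxyxXxyy
  rot[12] = XyxXX$XYXXxyxXxyyy
  rot[13] = yxXX$XYXXxyxXxyyyX
  rot[14] = xXX$XYXXxyxXxyyyXy
  rot[15] = XX$XYXXxyxXxyyyXyx
  rot[16] = X$XYXXxyxXxyyyXyxX
  rot[17] = $XYXXxyxXxyyyXyxXX
Sorted (with $ < everything):
  sorted[0] = $XYXXxyxXxyyyXyxXX
  sorted[1] = X$XYXXxyxXxyyyXyxX
  sorted[2] = XX$XYXXxyxXxyyyXyx
  sorted[3] = XXxyxXxyyyXyxXX$XY
  sorted[4] = XYXXxyxXxyyyXyxXX$
  sorted[5] = XxyxXxyyyXyxXX$XYX
  sorted[6] = XxyyyXyxXX$XYXXxyx
  sorted[7] = XyxXX$XYXXxyxXxyyy
  sorted[8] = YXXxyxXxyyyXyxXX$X
  sorted[9] = xXX$XYXXxyxXxyyyXy
  sorted[10] = xXxyyyXyxXX$XYXXxy
  sorted[11] = xyxXxyyyXyxXX$XYXX
  sorted[12] = xyyyXyxXX$XYXXxyxX
  sorted[13] = yXyxXX$XYXXxyxXxyy
  sorted[14] = yxXX$XYXXxyxXxyyyX
  sorted[15] = yxXxyyyXyxXX$XYXXx
  sorted[16] = yyXyxXX$XYXXxyxXxy
  sorted[17] = yyyXyxXX$XYXXxyxXx
sorted[8] = YXXxyxXxyyyXyxXX$X

Answer: YXXxyxXxyyyXyxXX$X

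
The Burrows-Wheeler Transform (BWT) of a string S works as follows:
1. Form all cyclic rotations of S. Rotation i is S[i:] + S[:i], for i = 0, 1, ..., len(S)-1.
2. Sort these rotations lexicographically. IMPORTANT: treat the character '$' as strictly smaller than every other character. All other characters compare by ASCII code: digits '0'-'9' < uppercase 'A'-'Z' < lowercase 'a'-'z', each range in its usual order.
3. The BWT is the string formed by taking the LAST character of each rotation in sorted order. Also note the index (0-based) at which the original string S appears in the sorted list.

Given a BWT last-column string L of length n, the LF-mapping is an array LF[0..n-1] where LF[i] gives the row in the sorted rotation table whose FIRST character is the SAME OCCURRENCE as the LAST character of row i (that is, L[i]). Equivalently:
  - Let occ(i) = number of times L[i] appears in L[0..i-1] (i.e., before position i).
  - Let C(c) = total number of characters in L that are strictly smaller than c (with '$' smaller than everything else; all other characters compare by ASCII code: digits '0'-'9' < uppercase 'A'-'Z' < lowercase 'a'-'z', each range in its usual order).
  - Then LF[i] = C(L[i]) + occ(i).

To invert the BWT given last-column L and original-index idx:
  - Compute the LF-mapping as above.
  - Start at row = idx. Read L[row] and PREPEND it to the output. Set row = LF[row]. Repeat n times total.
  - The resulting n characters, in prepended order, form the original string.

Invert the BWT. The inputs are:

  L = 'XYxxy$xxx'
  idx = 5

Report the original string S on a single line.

LF mapping: 1 2 3 4 8 0 5 6 7
Walk LF starting at row 5, prepending L[row]:
  step 1: row=5, L[5]='$', prepend. Next row=LF[5]=0
  step 2: row=0, L[0]='X', prepend. Next row=LF[0]=1
  step 3: row=1, L[1]='Y', prepend. Next row=LF[1]=2
  step 4: row=2, L[2]='x', prepend. Next row=LF[2]=3
  step 5: row=3, L[3]='x', prepend. Next row=LF[3]=4
  step 6: row=4, L[4]='y', prepend. Next row=LF[4]=8
  step 7: row=8, L[8]='x', prepend. Next row=LF[8]=7
  step 8: row=7, L[7]='x', prepend. Next row=LF[7]=6
  step 9: row=6, L[6]='x', prepend. Next row=LF[6]=5
Reversed output: xxxyxxYX$

Answer: xxxyxxYX$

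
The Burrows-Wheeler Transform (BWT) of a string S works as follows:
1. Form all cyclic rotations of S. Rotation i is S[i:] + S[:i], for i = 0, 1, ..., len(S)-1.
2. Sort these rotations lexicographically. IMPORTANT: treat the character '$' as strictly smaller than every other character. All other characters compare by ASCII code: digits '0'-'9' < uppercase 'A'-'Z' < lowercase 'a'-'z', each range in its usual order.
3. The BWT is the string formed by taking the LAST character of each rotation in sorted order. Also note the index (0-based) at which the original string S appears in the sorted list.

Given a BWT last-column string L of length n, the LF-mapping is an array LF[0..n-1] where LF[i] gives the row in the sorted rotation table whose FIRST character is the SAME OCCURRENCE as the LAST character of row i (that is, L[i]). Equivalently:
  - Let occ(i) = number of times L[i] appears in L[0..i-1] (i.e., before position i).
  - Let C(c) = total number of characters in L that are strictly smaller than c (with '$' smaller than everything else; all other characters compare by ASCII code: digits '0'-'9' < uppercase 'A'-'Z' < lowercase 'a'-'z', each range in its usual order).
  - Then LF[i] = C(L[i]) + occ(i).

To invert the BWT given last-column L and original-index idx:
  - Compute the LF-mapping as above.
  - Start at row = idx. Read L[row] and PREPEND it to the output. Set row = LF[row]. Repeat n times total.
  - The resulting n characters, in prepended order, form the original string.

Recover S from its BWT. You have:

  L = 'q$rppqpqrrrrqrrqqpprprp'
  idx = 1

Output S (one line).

LF mapping: 8 0 14 1 2 9 3 10 15 16 17 18 11 19 20 12 13 4 5 21 6 22 7
Walk LF starting at row 1, prepending L[row]:
  step 1: row=1, L[1]='$', prepend. Next row=LF[1]=0
  step 2: row=0, L[0]='q', prepend. Next row=LF[0]=8
  step 3: row=8, L[8]='r', prepend. Next row=LF[8]=15
  step 4: row=15, L[15]='q', prepend. Next row=LF[15]=12
  step 5: row=12, L[12]='q', prepend. Next row=LF[12]=11
  step 6: row=11, L[11]='r', prepend. Next row=LF[11]=18
  step 7: row=18, L[18]='p', prepend. Next row=LF[18]=5
  step 8: row=5, L[5]='q', prepend. Next row=LF[5]=9
  step 9: row=9, L[9]='r', prepend. Next row=LF[9]=16
  step 10: row=16, L[16]='q', prepend. Next row=LF[16]=13
  step 11: row=13, L[13]='r', prepend. Next row=LF[13]=19
  step 12: row=19, L[19]='r', prepend. Next row=LF[19]=21
  step 13: row=21, L[21]='r', prepend. Next row=LF[21]=22
  step 14: row=22, L[22]='p', prepend. Next row=LF[22]=7
  step 15: row=7, L[7]='q', prepend. Next row=LF[7]=10
  step 16: row=10, L[10]='r', prepend. Next row=LF[10]=17
  step 17: row=17, L[17]='p', prepend. Next row=LF[17]=4
  step 18: row=4, L[4]='p', prepend. Next row=LF[4]=2
  step 19: row=2, L[2]='r', prepend. Next row=LF[2]=14
  step 20: row=14, L[14]='r', prepend. Next row=LF[14]=20
  step 21: row=20, L[20]='p', prepend. Next row=LF[20]=6
  step 22: row=6, L[6]='p', prepend. Next row=LF[6]=3
  step 23: row=3, L[3]='p', prepend. Next row=LF[3]=1
Reversed output: ppprrpprqprrrqrqprqqrq$

Answer: ppprrpprqprrrqrqprqqrq$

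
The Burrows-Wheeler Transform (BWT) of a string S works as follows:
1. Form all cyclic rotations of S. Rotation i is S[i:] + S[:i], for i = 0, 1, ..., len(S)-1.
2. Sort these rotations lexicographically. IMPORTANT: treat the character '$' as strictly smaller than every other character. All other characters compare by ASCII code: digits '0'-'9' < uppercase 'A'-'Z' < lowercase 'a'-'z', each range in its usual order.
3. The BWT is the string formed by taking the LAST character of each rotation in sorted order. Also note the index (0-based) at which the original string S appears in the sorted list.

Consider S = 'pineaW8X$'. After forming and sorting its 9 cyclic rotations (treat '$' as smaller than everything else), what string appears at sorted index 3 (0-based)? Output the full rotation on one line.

Answer: X$pineaW8

Derivation:
All 9 rotations (rotation i = S[i:]+S[:i]):
  rot[0] = pineaW8X$
  rot[1] = ineaW8X$p
  rot[2] = neaW8X$pi
  rot[3] = eaW8X$pin
  rot[4] = aW8X$pine
  rot[5] = W8X$pinea
  rot[6] = 8X$pineaW
  rot[7] = X$pineaW8
  rot[8] = $pineaW8X
Sorted (with $ < everything):
  sorted[0] = $pineaW8X
  sorted[1] = 8X$pineaW
  sorted[2] = W8X$pinea
  sorted[3] = X$pineaW8
  sorted[4] = aW8X$pine
  sorted[5] = eaW8X$pin
  sorted[6] = ineaW8X$p
  sorted[7] = neaW8X$pi
  sorted[8] = pineaW8X$
sorted[3] = X$pineaW8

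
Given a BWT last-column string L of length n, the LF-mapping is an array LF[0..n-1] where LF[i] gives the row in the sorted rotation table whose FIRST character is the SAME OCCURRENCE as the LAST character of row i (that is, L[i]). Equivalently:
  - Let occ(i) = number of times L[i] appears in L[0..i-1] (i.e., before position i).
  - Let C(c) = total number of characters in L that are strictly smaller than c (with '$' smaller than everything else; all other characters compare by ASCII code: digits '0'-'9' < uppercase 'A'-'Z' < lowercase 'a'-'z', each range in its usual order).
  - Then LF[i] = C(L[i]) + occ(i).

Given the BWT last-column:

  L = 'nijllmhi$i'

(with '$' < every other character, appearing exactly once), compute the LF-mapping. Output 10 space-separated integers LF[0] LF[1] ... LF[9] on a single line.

Char counts: '$':1, 'h':1, 'i':3, 'j':1, 'l':2, 'm':1, 'n':1
C (first-col start): C('$')=0, C('h')=1, C('i')=2, C('j')=5, C('l')=6, C('m')=8, C('n')=9
L[0]='n': occ=0, LF[0]=C('n')+0=9+0=9
L[1]='i': occ=0, LF[1]=C('i')+0=2+0=2
L[2]='j': occ=0, LF[2]=C('j')+0=5+0=5
L[3]='l': occ=0, LF[3]=C('l')+0=6+0=6
L[4]='l': occ=1, LF[4]=C('l')+1=6+1=7
L[5]='m': occ=0, LF[5]=C('m')+0=8+0=8
L[6]='h': occ=0, LF[6]=C('h')+0=1+0=1
L[7]='i': occ=1, LF[7]=C('i')+1=2+1=3
L[8]='$': occ=0, LF[8]=C('$')+0=0+0=0
L[9]='i': occ=2, LF[9]=C('i')+2=2+2=4

Answer: 9 2 5 6 7 8 1 3 0 4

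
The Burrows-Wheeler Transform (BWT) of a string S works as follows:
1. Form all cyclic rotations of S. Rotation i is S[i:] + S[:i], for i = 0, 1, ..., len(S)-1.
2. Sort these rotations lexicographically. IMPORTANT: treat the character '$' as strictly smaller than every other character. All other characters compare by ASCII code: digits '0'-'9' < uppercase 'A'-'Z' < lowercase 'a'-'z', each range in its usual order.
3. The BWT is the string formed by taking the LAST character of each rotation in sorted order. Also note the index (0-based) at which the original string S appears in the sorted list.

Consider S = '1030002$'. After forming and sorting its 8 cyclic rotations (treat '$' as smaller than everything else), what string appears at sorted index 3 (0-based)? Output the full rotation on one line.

Answer: 02$10300

Derivation:
All 8 rotations (rotation i = S[i:]+S[:i]):
  rot[0] = 1030002$
  rot[1] = 030002$1
  rot[2] = 30002$10
  rot[3] = 0002$103
  rot[4] = 002$1030
  rot[5] = 02$10300
  rot[6] = 2$103000
  rot[7] = $1030002
Sorted (with $ < everything):
  sorted[0] = $1030002
  sorted[1] = 0002$103
  sorted[2] = 002$1030
  sorted[3] = 02$10300
  sorted[4] = 030002$1
  sorted[5] = 1030002$
  sorted[6] = 2$103000
  sorted[7] = 30002$10
sorted[3] = 02$10300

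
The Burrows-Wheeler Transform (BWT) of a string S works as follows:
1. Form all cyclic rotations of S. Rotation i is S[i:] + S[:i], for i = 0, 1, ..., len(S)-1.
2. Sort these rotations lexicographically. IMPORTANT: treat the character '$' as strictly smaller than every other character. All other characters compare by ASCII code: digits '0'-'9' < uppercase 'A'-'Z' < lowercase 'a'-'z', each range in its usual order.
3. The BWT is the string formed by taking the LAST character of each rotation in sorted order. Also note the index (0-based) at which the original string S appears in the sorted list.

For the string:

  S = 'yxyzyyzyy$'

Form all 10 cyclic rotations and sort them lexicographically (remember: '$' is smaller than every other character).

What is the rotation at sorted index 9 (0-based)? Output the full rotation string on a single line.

Answer: zyyzyy$yxy

Derivation:
All 10 rotations (rotation i = S[i:]+S[:i]):
  rot[0] = yxyzyyzyy$
  rot[1] = xyzyyzyy$y
  rot[2] = yzyyzyy$yx
  rot[3] = zyyzyy$yxy
  rot[4] = yyzyy$yxyz
  rot[5] = yzyy$yxyzy
  rot[6] = zyy$yxyzyy
  rot[7] = yy$yxyzyyz
  rot[8] = y$yxyzyyzy
  rot[9] = $yxyzyyzyy
Sorted (with $ < everything):
  sorted[0] = $yxyzyyzyy
  sorted[1] = xyzyyzyy$y
  sorted[2] = y$yxyzyyzy
  sorted[3] = yxyzyyzyy$
  sorted[4] = yy$yxyzyyz
  sorted[5] = yyzyy$yxyz
  sorted[6] = yzyy$yxyzy
  sorted[7] = yzyyzyy$yx
  sorted[8] = zyy$yxyzyy
  sorted[9] = zyyzyy$yxy
sorted[9] = zyyzyy$yxy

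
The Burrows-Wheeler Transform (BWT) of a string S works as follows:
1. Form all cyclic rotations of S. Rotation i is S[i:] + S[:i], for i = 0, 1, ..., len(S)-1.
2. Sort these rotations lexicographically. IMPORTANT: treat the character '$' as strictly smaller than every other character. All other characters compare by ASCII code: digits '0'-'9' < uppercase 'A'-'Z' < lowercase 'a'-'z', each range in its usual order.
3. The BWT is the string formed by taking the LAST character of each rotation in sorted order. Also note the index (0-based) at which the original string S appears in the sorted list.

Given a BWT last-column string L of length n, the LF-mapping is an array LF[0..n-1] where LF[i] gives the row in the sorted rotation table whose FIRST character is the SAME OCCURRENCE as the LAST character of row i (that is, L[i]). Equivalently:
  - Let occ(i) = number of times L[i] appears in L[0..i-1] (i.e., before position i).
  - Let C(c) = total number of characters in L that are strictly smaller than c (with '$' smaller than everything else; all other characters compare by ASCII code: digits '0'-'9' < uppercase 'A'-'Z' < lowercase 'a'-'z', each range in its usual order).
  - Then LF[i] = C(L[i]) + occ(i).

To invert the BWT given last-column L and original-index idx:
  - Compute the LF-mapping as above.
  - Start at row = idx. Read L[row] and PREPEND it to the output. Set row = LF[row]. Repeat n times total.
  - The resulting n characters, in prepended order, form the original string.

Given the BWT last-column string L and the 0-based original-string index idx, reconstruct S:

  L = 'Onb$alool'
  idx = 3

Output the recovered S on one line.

Answer: balloonO$

Derivation:
LF mapping: 1 6 3 0 2 4 7 8 5
Walk LF starting at row 3, prepending L[row]:
  step 1: row=3, L[3]='$', prepend. Next row=LF[3]=0
  step 2: row=0, L[0]='O', prepend. Next row=LF[0]=1
  step 3: row=1, L[1]='n', prepend. Next row=LF[1]=6
  step 4: row=6, L[6]='o', prepend. Next row=LF[6]=7
  step 5: row=7, L[7]='o', prepend. Next row=LF[7]=8
  step 6: row=8, L[8]='l', prepend. Next row=LF[8]=5
  step 7: row=5, L[5]='l', prepend. Next row=LF[5]=4
  step 8: row=4, L[4]='a', prepend. Next row=LF[4]=2
  step 9: row=2, L[2]='b', prepend. Next row=LF[2]=3
Reversed output: balloonO$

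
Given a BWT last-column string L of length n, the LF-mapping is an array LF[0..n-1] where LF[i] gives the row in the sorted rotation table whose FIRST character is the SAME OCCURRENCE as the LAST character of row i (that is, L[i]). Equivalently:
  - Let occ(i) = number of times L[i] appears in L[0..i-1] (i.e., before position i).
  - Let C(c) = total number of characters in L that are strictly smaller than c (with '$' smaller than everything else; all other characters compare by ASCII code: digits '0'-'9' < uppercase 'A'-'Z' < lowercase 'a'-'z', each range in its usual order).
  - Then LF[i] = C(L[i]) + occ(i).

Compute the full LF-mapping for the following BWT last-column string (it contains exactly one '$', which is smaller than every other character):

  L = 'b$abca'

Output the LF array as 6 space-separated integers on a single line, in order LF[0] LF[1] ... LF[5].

Char counts: '$':1, 'a':2, 'b':2, 'c':1
C (first-col start): C('$')=0, C('a')=1, C('b')=3, C('c')=5
L[0]='b': occ=0, LF[0]=C('b')+0=3+0=3
L[1]='$': occ=0, LF[1]=C('$')+0=0+0=0
L[2]='a': occ=0, LF[2]=C('a')+0=1+0=1
L[3]='b': occ=1, LF[3]=C('b')+1=3+1=4
L[4]='c': occ=0, LF[4]=C('c')+0=5+0=5
L[5]='a': occ=1, LF[5]=C('a')+1=1+1=2

Answer: 3 0 1 4 5 2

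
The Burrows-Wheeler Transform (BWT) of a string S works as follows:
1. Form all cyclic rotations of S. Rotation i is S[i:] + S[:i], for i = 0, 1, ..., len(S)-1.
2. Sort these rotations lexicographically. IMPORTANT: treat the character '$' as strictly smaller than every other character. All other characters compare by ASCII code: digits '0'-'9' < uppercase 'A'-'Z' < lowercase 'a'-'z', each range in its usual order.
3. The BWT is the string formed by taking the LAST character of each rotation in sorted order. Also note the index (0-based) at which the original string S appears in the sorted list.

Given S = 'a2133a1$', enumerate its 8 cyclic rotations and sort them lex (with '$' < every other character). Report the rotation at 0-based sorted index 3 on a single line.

All 8 rotations (rotation i = S[i:]+S[:i]):
  rot[0] = a2133a1$
  rot[1] = 2133a1$a
  rot[2] = 133a1$a2
  rot[3] = 33a1$a21
  rot[4] = 3a1$a213
  rot[5] = a1$a2133
  rot[6] = 1$a2133a
  rot[7] = $a2133a1
Sorted (with $ < everything):
  sorted[0] = $a2133a1
  sorted[1] = 1$a2133a
  sorted[2] = 133a1$a2
  sorted[3] = 2133a1$a
  sorted[4] = 33a1$a21
  sorted[5] = 3a1$a213
  sorted[6] = a1$a2133
  sorted[7] = a2133a1$
sorted[3] = 2133a1$a

Answer: 2133a1$a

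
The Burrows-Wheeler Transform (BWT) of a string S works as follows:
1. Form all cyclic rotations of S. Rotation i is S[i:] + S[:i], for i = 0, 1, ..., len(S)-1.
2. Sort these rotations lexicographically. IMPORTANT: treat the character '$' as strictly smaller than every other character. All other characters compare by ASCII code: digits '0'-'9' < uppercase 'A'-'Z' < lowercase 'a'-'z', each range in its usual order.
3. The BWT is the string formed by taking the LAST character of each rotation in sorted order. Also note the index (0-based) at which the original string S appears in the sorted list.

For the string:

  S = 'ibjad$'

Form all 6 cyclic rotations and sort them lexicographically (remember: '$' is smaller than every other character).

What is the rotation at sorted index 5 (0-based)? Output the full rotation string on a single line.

All 6 rotations (rotation i = S[i:]+S[:i]):
  rot[0] = ibjad$
  rot[1] = bjad$i
  rot[2] = jad$ib
  rot[3] = ad$ibj
  rot[4] = d$ibja
  rot[5] = $ibjad
Sorted (with $ < everything):
  sorted[0] = $ibjad
  sorted[1] = ad$ibj
  sorted[2] = bjad$i
  sorted[3] = d$ibja
  sorted[4] = ibjad$
  sorted[5] = jad$ib
sorted[5] = jad$ib

Answer: jad$ib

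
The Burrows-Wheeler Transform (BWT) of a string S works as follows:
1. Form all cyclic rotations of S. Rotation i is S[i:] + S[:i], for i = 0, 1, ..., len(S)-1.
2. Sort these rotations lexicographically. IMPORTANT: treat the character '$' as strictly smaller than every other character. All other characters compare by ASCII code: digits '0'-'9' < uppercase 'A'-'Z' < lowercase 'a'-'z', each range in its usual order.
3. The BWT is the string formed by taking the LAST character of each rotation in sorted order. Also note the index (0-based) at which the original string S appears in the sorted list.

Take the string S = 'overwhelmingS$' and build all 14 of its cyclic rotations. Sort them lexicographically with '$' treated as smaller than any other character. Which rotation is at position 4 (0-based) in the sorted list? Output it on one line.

All 14 rotations (rotation i = S[i:]+S[:i]):
  rot[0] = overwhelmingS$
  rot[1] = verwhelmingS$o
  rot[2] = erwhelmingS$ov
  rot[3] = rwhelmingS$ove
  rot[4] = whelmingS$over
  rot[5] = helmingS$overw
  rot[6] = elmingS$overwh
  rot[7] = lmingS$overwhe
  rot[8] = mingS$overwhel
  rot[9] = ingS$overwhelm
  rot[10] = ngS$overwhelmi
  rot[11] = gS$overwhelmin
  rot[12] = S$overwhelming
  rot[13] = $overwhelmingS
Sorted (with $ < everything):
  sorted[0] = $overwhelmingS
  sorted[1] = S$overwhelming
  sorted[2] = elmingS$overwh
  sorted[3] = erwhelmingS$ov
  sorted[4] = gS$overwhelmin
  sorted[5] = helmingS$overw
  sorted[6] = ingS$overwhelm
  sorted[7] = lmingS$overwhe
  sorted[8] = mingS$overwhel
  sorted[9] = ngS$overwhelmi
  sorted[10] = overwhelmingS$
  sorted[11] = rwhelmingS$ove
  sorted[12] = verwhelmingS$o
  sorted[13] = whelmingS$over
sorted[4] = gS$overwhelmin

Answer: gS$overwhelmin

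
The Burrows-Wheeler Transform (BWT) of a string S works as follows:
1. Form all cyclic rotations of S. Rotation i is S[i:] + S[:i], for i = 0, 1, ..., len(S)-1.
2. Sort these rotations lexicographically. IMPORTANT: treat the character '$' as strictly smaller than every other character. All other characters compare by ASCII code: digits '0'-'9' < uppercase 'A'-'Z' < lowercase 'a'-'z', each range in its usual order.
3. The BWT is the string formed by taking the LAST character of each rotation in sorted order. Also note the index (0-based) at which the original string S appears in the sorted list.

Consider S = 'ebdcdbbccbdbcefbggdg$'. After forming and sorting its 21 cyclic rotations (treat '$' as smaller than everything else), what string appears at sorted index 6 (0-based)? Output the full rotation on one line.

All 21 rotations (rotation i = S[i:]+S[:i]):
  rot[0] = ebdcdbbccbdbcefbggdg$
  rot[1] = bdcdbbccbdbcefbggdg$e
  rot[2] = dcdbbccbdbcefbggdg$eb
  rot[3] = cdbbccbdbcefbggdg$ebd
  rot[4] = dbbccbdbcefbggdg$ebdc
  rot[5] = bbccbdbcefbggdg$ebdcd
  rot[6] = bccbdbcefbggdg$ebdcdb
  rot[7] = ccbdbcefbggdg$ebdcdbb
  rot[8] = cbdbcefbggdg$ebdcdbbc
  rot[9] = bdbcefbggdg$ebdcdbbcc
  rot[10] = dbcefbggdg$ebdcdbbccb
  rot[11] = bcefbggdg$ebdcdbbccbd
  rot[12] = cefbggdg$ebdcdbbccbdb
  rot[13] = efbggdg$ebdcdbbccbdbc
  rot[14] = fbggdg$ebdcdbbccbdbce
  rot[15] = bggdg$ebdcdbbccbdbcef
  rot[16] = ggdg$ebdcdbbccbdbcefb
  rot[17] = gdg$ebdcdbbccbdbcefbg
  rot[18] = dg$ebdcdbbccbdbcefbgg
  rot[19] = g$ebdcdbbccbdbcefbggd
  rot[20] = $ebdcdbbccbdbcefbggdg
Sorted (with $ < everything):
  sorted[0] = $ebdcdbbccbdbcefbggdg
  sorted[1] = bbccbdbcefbggdg$ebdcd
  sorted[2] = bccbdbcefbggdg$ebdcdb
  sorted[3] = bcefbggdg$ebdcdbbccbd
  sorted[4] = bdbcefbggdg$ebdcdbbcc
  sorted[5] = bdcdbbccbdbcefbggdg$e
  sorted[6] = bggdg$ebdcdbbccbdbcef
  sorted[7] = cbdbcefbggdg$ebdcdbbc
  sorted[8] = ccbdbcefbggdg$ebdcdbb
  sorted[9] = cdbbccbdbcefbggdg$ebd
  sorted[10] = cefbggdg$ebdcdbbccbdb
  sorted[11] = dbbccbdbcefbggdg$ebdc
  sorted[12] = dbcefbggdg$ebdcdbbccb
  sorted[13] = dcdbbccbdbcefbggdg$eb
  sorted[14] = dg$ebdcdbbccbdbcefbgg
  sorted[15] = ebdcdbbccbdbcefbggdg$
  sorted[16] = efbggdg$ebdcdbbccbdbc
  sorted[17] = fbggdg$ebdcdbbccbdbce
  sorted[18] = g$ebdcdbbccbdbcefbggd
  sorted[19] = gdg$ebdcdbbccbdbcefbg
  sorted[20] = ggdg$ebdcdbbccbdbcefb
sorted[6] = bggdg$ebdcdbbccbdbcef

Answer: bggdg$ebdcdbbccbdbcef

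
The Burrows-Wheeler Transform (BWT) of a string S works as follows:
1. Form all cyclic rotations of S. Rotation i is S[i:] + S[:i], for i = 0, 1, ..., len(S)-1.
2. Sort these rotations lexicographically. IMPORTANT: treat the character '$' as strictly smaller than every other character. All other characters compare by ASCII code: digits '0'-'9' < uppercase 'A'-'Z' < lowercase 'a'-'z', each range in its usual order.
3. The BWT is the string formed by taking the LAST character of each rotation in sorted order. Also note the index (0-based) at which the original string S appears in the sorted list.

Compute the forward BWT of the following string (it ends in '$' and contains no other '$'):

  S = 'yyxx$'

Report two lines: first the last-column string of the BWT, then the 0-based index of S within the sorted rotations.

All 5 rotations (rotation i = S[i:]+S[:i]):
  rot[0] = yyxx$
  rot[1] = yxx$y
  rot[2] = xx$yy
  rot[3] = x$yyx
  rot[4] = $yyxx
Sorted (with $ < everything):
  sorted[0] = $yyxx  (last char: 'x')
  sorted[1] = x$yyx  (last char: 'x')
  sorted[2] = xx$yy  (last char: 'y')
  sorted[3] = yxx$y  (last char: 'y')
  sorted[4] = yyxx$  (last char: '$')
Last column: xxyy$
Original string S is at sorted index 4

Answer: xxyy$
4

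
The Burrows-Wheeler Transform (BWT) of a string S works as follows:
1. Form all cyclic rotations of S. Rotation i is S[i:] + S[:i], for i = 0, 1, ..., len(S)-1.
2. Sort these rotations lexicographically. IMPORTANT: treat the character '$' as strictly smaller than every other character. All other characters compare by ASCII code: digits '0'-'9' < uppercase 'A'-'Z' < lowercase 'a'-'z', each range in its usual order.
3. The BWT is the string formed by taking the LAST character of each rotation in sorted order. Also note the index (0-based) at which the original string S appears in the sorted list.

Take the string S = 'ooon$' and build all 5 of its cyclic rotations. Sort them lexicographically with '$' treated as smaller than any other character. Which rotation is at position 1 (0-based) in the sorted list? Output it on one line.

All 5 rotations (rotation i = S[i:]+S[:i]):
  rot[0] = ooon$
  rot[1] = oon$o
  rot[2] = on$oo
  rot[3] = n$ooo
  rot[4] = $ooon
Sorted (with $ < everything):
  sorted[0] = $ooon
  sorted[1] = n$ooo
  sorted[2] = on$oo
  sorted[3] = oon$o
  sorted[4] = ooon$
sorted[1] = n$ooo

Answer: n$ooo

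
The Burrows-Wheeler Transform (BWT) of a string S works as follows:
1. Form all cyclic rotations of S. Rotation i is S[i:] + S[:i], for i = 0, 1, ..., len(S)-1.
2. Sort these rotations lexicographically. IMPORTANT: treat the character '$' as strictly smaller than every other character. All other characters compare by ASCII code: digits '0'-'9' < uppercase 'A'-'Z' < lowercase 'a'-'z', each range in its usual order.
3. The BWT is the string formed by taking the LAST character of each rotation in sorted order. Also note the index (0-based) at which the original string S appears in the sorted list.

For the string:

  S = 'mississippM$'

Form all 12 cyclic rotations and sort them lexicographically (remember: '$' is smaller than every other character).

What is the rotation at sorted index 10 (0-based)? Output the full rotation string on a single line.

All 12 rotations (rotation i = S[i:]+S[:i]):
  rot[0] = mississippM$
  rot[1] = ississippM$m
  rot[2] = ssissippM$mi
  rot[3] = sissippM$mis
  rot[4] = issippM$miss
  rot[5] = ssippM$missi
  rot[6] = sippM$missis
  rot[7] = ippM$mississ
  rot[8] = ppM$mississi
  rot[9] = pM$mississip
  rot[10] = M$mississipp
  rot[11] = $mississippM
Sorted (with $ < everything):
  sorted[0] = $mississippM
  sorted[1] = M$mississipp
  sorted[2] = ippM$mississ
  sorted[3] = issippM$miss
  sorted[4] = ississippM$m
  sorted[5] = mississippM$
  sorted[6] = pM$mississip
  sorted[7] = ppM$mississi
  sorted[8] = sippM$missis
  sorted[9] = sissippM$mis
  sorted[10] = ssippM$missi
  sorted[11] = ssissippM$mi
sorted[10] = ssippM$missi

Answer: ssippM$missi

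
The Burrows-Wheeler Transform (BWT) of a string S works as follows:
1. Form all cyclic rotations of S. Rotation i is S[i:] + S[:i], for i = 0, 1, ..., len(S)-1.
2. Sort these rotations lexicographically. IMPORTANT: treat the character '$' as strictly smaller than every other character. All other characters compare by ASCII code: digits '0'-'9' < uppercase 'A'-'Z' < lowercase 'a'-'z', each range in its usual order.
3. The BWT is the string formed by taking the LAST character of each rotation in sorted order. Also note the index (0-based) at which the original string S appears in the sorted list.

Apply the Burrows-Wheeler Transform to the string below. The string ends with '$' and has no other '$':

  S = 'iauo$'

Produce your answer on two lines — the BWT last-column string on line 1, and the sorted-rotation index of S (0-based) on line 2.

All 5 rotations (rotation i = S[i:]+S[:i]):
  rot[0] = iauo$
  rot[1] = auo$i
  rot[2] = uo$ia
  rot[3] = o$iau
  rot[4] = $iauo
Sorted (with $ < everything):
  sorted[0] = $iauo  (last char: 'o')
  sorted[1] = auo$i  (last char: 'i')
  sorted[2] = iauo$  (last char: '$')
  sorted[3] = o$iau  (last char: 'u')
  sorted[4] = uo$ia  (last char: 'a')
Last column: oi$ua
Original string S is at sorted index 2

Answer: oi$ua
2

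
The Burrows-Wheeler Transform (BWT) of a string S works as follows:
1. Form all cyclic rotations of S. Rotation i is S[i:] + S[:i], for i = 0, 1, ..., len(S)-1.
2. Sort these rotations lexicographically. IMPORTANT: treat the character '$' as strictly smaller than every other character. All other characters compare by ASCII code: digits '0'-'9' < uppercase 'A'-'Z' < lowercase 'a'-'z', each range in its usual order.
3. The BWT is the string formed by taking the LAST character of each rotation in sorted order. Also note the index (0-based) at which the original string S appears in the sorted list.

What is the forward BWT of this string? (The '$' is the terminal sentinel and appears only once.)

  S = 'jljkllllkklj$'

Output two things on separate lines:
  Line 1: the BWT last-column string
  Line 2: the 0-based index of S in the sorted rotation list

Answer: jll$lkjkjlllk
3

Derivation:
All 13 rotations (rotation i = S[i:]+S[:i]):
  rot[0] = jljkllllkklj$
  rot[1] = ljkllllkklj$j
  rot[2] = jkllllkklj$jl
  rot[3] = kllllkklj$jlj
  rot[4] = llllkklj$jljk
  rot[5] = lllkklj$jljkl
  rot[6] = llkklj$jljkll
  rot[7] = lkklj$jljklll
  rot[8] = kklj$jljkllll
  rot[9] = klj$jljkllllk
  rot[10] = lj$jljkllllkk
  rot[11] = j$jljkllllkkl
  rot[12] = $jljkllllkklj
Sorted (with $ < everything):
  sorted[0] = $jljkllllkklj  (last char: 'j')
  sorted[1] = j$jljkllllkkl  (last char: 'l')
  sorted[2] = jkllllkklj$jl  (last char: 'l')
  sorted[3] = jljkllllkklj$  (last char: '$')
  sorted[4] = kklj$jljkllll  (last char: 'l')
  sorted[5] = klj$jljkllllk  (last char: 'k')
  sorted[6] = kllllkklj$jlj  (last char: 'j')
  sorted[7] = lj$jljkllllkk  (last char: 'k')
  sorted[8] = ljkllllkklj$j  (last char: 'j')
  sorted[9] = lkklj$jljklll  (last char: 'l')
  sorted[10] = llkklj$jljkll  (last char: 'l')
  sorted[11] = lllkklj$jljkl  (last char: 'l')
  sorted[12] = llllkklj$jljk  (last char: 'k')
Last column: jll$lkjkjlllk
Original string S is at sorted index 3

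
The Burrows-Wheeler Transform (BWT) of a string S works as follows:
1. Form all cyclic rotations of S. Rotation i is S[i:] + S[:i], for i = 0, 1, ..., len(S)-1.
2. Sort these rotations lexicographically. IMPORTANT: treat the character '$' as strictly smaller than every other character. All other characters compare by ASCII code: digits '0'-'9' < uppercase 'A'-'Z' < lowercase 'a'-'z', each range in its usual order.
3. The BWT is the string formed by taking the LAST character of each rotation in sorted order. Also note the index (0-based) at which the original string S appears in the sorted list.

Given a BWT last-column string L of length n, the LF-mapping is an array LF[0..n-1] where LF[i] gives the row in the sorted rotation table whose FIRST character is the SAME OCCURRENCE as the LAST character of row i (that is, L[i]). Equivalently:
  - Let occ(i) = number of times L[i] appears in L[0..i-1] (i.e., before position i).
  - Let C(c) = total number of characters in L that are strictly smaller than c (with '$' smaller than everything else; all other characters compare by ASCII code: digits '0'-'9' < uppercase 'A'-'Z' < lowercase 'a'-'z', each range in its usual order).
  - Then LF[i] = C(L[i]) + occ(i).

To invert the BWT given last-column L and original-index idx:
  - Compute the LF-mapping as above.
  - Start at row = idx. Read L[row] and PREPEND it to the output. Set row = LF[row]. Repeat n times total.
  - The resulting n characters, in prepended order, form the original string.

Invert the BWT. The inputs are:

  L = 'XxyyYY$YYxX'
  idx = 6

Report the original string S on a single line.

Answer: YxyXyYYYxX$

Derivation:
LF mapping: 1 7 9 10 3 4 0 5 6 8 2
Walk LF starting at row 6, prepending L[row]:
  step 1: row=6, L[6]='$', prepend. Next row=LF[6]=0
  step 2: row=0, L[0]='X', prepend. Next row=LF[0]=1
  step 3: row=1, L[1]='x', prepend. Next row=LF[1]=7
  step 4: row=7, L[7]='Y', prepend. Next row=LF[7]=5
  step 5: row=5, L[5]='Y', prepend. Next row=LF[5]=4
  step 6: row=4, L[4]='Y', prepend. Next row=LF[4]=3
  step 7: row=3, L[3]='y', prepend. Next row=LF[3]=10
  step 8: row=10, L[10]='X', prepend. Next row=LF[10]=2
  step 9: row=2, L[2]='y', prepend. Next row=LF[2]=9
  step 10: row=9, L[9]='x', prepend. Next row=LF[9]=8
  step 11: row=8, L[8]='Y', prepend. Next row=LF[8]=6
Reversed output: YxyXyYYYxX$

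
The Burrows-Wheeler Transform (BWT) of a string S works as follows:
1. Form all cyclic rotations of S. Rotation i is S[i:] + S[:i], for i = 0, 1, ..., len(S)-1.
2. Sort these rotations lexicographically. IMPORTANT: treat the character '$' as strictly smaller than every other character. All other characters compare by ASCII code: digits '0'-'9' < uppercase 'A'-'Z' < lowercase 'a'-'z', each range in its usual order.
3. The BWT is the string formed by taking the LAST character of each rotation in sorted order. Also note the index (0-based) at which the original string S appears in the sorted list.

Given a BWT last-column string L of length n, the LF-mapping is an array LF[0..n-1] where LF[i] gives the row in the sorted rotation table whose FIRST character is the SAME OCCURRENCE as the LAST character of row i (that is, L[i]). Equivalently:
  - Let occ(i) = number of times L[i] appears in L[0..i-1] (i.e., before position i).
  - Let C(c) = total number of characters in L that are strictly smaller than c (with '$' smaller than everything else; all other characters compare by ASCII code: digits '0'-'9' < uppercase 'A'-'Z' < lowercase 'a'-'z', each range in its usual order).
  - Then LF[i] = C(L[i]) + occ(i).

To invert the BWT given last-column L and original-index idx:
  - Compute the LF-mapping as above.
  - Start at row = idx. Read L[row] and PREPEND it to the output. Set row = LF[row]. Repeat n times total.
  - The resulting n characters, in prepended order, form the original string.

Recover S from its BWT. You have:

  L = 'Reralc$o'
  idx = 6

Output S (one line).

LF mapping: 1 4 7 2 5 3 0 6
Walk LF starting at row 6, prepending L[row]:
  step 1: row=6, L[6]='$', prepend. Next row=LF[6]=0
  step 2: row=0, L[0]='R', prepend. Next row=LF[0]=1
  step 3: row=1, L[1]='e', prepend. Next row=LF[1]=4
  step 4: row=4, L[4]='l', prepend. Next row=LF[4]=5
  step 5: row=5, L[5]='c', prepend. Next row=LF[5]=3
  step 6: row=3, L[3]='a', prepend. Next row=LF[3]=2
  step 7: row=2, L[2]='r', prepend. Next row=LF[2]=7
  step 8: row=7, L[7]='o', prepend. Next row=LF[7]=6
Reversed output: oracleR$

Answer: oracleR$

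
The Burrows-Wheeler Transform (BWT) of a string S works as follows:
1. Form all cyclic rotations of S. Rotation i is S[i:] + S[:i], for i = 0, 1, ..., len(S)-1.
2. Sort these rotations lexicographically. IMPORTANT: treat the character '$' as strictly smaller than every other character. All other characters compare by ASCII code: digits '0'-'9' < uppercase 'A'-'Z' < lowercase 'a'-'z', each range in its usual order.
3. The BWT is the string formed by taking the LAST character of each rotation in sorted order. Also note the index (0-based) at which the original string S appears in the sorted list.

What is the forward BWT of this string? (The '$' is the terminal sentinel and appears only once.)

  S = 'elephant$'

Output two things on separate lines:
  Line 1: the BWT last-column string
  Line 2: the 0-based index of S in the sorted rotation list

All 9 rotations (rotation i = S[i:]+S[:i]):
  rot[0] = elephant$
  rot[1] = lephant$e
  rot[2] = ephant$el
  rot[3] = phant$ele
  rot[4] = hant$elep
  rot[5] = ant$eleph
  rot[6] = nt$elepha
  rot[7] = t$elephan
  rot[8] = $elephant
Sorted (with $ < everything):
  sorted[0] = $elephant  (last char: 't')
  sorted[1] = ant$eleph  (last char: 'h')
  sorted[2] = elephant$  (last char: '$')
  sorted[3] = ephant$el  (last char: 'l')
  sorted[4] = hant$elep  (last char: 'p')
  sorted[5] = lephant$e  (last char: 'e')
  sorted[6] = nt$elepha  (last char: 'a')
  sorted[7] = phant$ele  (last char: 'e')
  sorted[8] = t$elephan  (last char: 'n')
Last column: th$lpeaen
Original string S is at sorted index 2

Answer: th$lpeaen
2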